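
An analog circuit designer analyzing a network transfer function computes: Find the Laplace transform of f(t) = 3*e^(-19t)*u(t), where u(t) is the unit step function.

Standard Laplace transform pair:
e^(-at)*u(t) <-> 1/(s+a)
With a = 19: L{3*e^(-19t)*u(t)} = 3/(s+19), ROC: Re(s) > -19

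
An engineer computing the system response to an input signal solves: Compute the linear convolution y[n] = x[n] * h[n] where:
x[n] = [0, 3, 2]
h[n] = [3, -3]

y[n] = sum_k x[k]*h[n-k]. Output length = len(x) + len(h) - 1 = 3 + 2 - 1 = 4.
y[0] = 0*3 = 0
y[1] = 3*3 + 0*-3 = 9
y[2] = 2*3 + 3*-3 = -3
y[3] = 2*-3 = -6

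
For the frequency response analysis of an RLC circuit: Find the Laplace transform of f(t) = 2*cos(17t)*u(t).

Standard pair: cos(wt)*u(t) <-> s/(s^2+w^2)
With w = 17: L{2*cos(17t)*u(t)} = 2s/(s^2+289)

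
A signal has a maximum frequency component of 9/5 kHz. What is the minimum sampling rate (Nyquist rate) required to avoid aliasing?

By the Nyquist-Shannon sampling theorem,
the minimum sampling rate (Nyquist rate) must be at least 2 * f_max.
Nyquist rate = 2 * 9/5 kHz = 18/5 kHz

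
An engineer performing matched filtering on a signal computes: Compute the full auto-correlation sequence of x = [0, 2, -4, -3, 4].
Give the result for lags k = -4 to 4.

r_xx[k] = sum_m x[m]*x[m+k], indexed from 0, for k = -4 to 4:
  r_xx[-4] = x[4]*x[0] = 0
  r_xx[-3] = x[3]*x[0] + x[4]*x[1] = 8
  r_xx[-2] = x[2]*x[0] + x[3]*x[1] + x[4]*x[2] = -22
  r_xx[-1] = x[1]*x[0] + x[2]*x[1] + x[3]*x[2] + x[4]*x[3] = -8
  r_xx[0] = x[0]*x[0] + x[1]*x[1] + x[2]*x[2] + x[3]*x[3] + x[4]*x[4] = 45
  r_xx[1] = x[0]*x[1] + x[1]*x[2] + x[2]*x[3] + x[3]*x[4] = -8
  r_xx[2] = x[0]*x[2] + x[1]*x[3] + x[2]*x[4] = -22
  r_xx[3] = x[0]*x[3] + x[1]*x[4] = 8
  r_xx[4] = x[0]*x[4] = 0
r_xx = [0, 8, -22, -8, 45, -8, -22, 8, 0]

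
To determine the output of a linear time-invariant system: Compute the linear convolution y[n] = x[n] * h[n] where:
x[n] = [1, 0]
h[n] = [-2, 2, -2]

y[n] = sum_k x[k]*h[n-k]. Output length = len(x) + len(h) - 1 = 2 + 3 - 1 = 4.
y[0] = 1*-2 = -2
y[1] = 0*-2 + 1*2 = 2
y[2] = 0*2 + 1*-2 = -2
y[3] = 0*-2 = 0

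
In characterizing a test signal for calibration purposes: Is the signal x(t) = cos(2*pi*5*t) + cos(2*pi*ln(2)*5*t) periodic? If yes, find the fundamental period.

f1 = 5 Hz, f2 = 5*ln(2) Hz
Ratio f2/f1 = ln(2), which is irrational.
Since the frequency ratio is irrational, no common period exists.
The signal is not periodic.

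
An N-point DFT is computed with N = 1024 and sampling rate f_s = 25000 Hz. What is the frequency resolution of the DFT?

DFT frequency resolution = f_s / N
= 25000 / 1024 = 3125/128 Hz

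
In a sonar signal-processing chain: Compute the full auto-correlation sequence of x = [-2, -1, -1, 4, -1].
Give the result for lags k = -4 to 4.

r_xx[k] = sum_m x[m]*x[m+k], indexed from 0, for k = -4 to 4:
  r_xx[-4] = x[4]*x[0] = 2
  r_xx[-3] = x[3]*x[0] + x[4]*x[1] = -7
  r_xx[-2] = x[2]*x[0] + x[3]*x[1] + x[4]*x[2] = -1
  r_xx[-1] = x[1]*x[0] + x[2]*x[1] + x[3]*x[2] + x[4]*x[3] = -5
  r_xx[0] = x[0]*x[0] + x[1]*x[1] + x[2]*x[2] + x[3]*x[3] + x[4]*x[4] = 23
  r_xx[1] = x[0]*x[1] + x[1]*x[2] + x[2]*x[3] + x[3]*x[4] = -5
  r_xx[2] = x[0]*x[2] + x[1]*x[3] + x[2]*x[4] = -1
  r_xx[3] = x[0]*x[3] + x[1]*x[4] = -7
  r_xx[4] = x[0]*x[4] = 2
r_xx = [2, -7, -1, -5, 23, -5, -1, -7, 2]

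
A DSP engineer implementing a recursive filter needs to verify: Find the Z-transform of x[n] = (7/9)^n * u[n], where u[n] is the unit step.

The Z-transform of a^n * u[n] is z/(z-a) for |z| > |a|.
Here a = 7/9, so X(z) = z/(z - (7/9)) = 9z/(9z - 7)
ROC: |z| > 7/9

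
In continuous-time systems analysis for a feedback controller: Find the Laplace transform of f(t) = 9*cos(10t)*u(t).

Standard pair: cos(wt)*u(t) <-> s/(s^2+w^2)
With w = 10: L{9*cos(10t)*u(t)} = 9s/(s^2+100)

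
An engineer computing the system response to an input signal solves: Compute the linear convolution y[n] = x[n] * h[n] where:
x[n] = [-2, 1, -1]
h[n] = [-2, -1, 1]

y[n] = sum_k x[k]*h[n-k]. Output length = len(x) + len(h) - 1 = 3 + 3 - 1 = 5.
y[0] = -2*-2 = 4
y[1] = 1*-2 + -2*-1 = 0
y[2] = -1*-2 + 1*-1 + -2*1 = -1
y[3] = -1*-1 + 1*1 = 2
y[4] = -1*1 = -1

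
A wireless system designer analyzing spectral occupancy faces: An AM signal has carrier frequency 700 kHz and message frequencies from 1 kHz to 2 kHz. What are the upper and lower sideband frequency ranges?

Upper sideband (USB) = fc + [fm_low, fm_high] = 700 + [1, 2] = [701, 702] kHz
Lower sideband (LSB) = fc - [fm_high, fm_low] = 700 - [2, 1] = [698, 699] kHz
Total occupied spectrum: 698 kHz to 702 kHz (plus carrier at 700 kHz)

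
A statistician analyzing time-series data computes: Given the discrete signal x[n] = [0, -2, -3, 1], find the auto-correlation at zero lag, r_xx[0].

The auto-correlation at zero lag r_xx[0] equals the signal energy.
r_xx[0] = sum of x[n]^2 = 0^2 + (-2)^2 + (-3)^2 + 1^2
= 0 + 4 + 9 + 1 = 14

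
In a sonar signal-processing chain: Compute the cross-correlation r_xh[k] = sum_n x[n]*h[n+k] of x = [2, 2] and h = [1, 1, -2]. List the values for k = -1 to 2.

Both sequences indexed from 0 and zero outside their support.
Lags with overlap: k = -1 to 2.
  r_xh[-1] = x[1]*h[0] = 2
  r_xh[0] = x[0]*h[0] + x[1]*h[1] = 4
  r_xh[1] = x[0]*h[1] + x[1]*h[2] = -2
  r_xh[2] = x[0]*h[2] = -4
r_xh = [2, 4, -2, -4] (for k = -1, ..., 2)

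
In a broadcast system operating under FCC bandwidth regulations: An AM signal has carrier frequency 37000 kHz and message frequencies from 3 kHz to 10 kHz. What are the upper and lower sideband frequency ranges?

Upper sideband (USB) = fc + [fm_low, fm_high] = 37000 + [3, 10] = [37003, 37010] kHz
Lower sideband (LSB) = fc - [fm_high, fm_low] = 37000 - [10, 3] = [36990, 36997] kHz
Total occupied spectrum: 36990 kHz to 37010 kHz (plus carrier at 37000 kHz)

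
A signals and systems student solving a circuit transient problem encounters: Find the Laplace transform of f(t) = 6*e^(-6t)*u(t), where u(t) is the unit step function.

Standard Laplace transform pair:
e^(-at)*u(t) <-> 1/(s+a)
With a = 6: L{6*e^(-6t)*u(t)} = 6/(s+6), ROC: Re(s) > -6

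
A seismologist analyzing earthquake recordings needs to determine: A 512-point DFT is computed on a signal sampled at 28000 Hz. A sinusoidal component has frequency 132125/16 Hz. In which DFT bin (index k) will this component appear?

DFT frequency resolution = f_s/N = 28000/512 = 875/16 Hz
Bin index k = f_signal / resolution = 132125/16 / 875/16 = 151
The signal frequency 132125/16 Hz falls in DFT bin k = 151.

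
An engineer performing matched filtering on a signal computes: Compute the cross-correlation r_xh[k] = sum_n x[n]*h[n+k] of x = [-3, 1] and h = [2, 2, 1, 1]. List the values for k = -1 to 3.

Both sequences indexed from 0 and zero outside their support.
Lags with overlap: k = -1 to 3.
  r_xh[-1] = x[1]*h[0] = 2
  r_xh[0] = x[0]*h[0] + x[1]*h[1] = -4
  r_xh[1] = x[0]*h[1] + x[1]*h[2] = -5
  r_xh[2] = x[0]*h[2] + x[1]*h[3] = -2
  r_xh[3] = x[0]*h[3] = -3
r_xh = [2, -4, -5, -2, -3] (for k = -1, ..., 3)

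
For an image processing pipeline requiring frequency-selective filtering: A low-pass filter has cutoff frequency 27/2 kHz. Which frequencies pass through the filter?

A low-pass filter passes all frequencies below the cutoff frequency 27/2 kHz and attenuates higher frequencies.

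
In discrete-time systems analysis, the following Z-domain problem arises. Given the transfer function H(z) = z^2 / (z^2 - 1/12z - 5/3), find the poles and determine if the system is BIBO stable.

Poles are roots of the denominator: z^2 - 1/12z - 5/3 = 0.
Quadratic formula: z = [-(-1/12) +/- sqrt((-1/12)^2 - 4*(-5/3))] / 2
Discriminant = 1/144 + 20/3 = 961/144; sqrt = 31/12.
z = (1/12 +/- 31/12) / 2 => z = 4/3 or z = -5/4.
|p1| = 4/3, |p2| = 5/4.
For BIBO stability, all poles must lie inside the unit circle (|p| < 1).
System is UNSTABLE since at least one |p| >= 1.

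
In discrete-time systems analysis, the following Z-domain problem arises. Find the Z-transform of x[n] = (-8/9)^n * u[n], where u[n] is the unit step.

The Z-transform of a^n * u[n] is z/(z-a) for |z| > |a|.
Here a = -8/9, so X(z) = z/(z - (-8/9)) = 9z/(9z + 8)
ROC: |z| > 8/9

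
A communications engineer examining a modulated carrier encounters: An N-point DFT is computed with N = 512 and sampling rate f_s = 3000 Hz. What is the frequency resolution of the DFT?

DFT frequency resolution = f_s / N
= 3000 / 512 = 375/64 Hz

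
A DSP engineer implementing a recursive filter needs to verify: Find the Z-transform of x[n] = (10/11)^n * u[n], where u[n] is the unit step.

The Z-transform of a^n * u[n] is z/(z-a) for |z| > |a|.
Here a = 10/11, so X(z) = z/(z - (10/11)) = 11z/(11z - 10)
ROC: |z| > 10/11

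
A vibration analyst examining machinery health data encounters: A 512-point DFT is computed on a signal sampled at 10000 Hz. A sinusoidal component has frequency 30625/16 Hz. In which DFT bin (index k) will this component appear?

DFT frequency resolution = f_s/N = 10000/512 = 625/32 Hz
Bin index k = f_signal / resolution = 30625/16 / 625/32 = 98
The signal frequency 30625/16 Hz falls in DFT bin k = 98.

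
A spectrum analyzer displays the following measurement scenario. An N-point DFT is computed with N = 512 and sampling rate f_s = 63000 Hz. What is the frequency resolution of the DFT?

DFT frequency resolution = f_s / N
= 63000 / 512 = 7875/64 Hz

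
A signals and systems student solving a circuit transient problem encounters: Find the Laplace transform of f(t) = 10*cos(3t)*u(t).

Standard pair: cos(wt)*u(t) <-> s/(s^2+w^2)
With w = 3: L{10*cos(3t)*u(t)} = 10s/(s^2+9)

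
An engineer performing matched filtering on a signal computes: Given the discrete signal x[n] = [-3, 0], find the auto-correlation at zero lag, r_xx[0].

The auto-correlation at zero lag r_xx[0] equals the signal energy.
r_xx[0] = sum of x[n]^2 = (-3)^2 + 0^2
= 9 + 0 = 9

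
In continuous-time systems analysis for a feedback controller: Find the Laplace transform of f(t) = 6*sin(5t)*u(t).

Standard pair: sin(wt)*u(t) <-> w/(s^2+w^2)
With w = 5: L{6*sin(5t)*u(t)} = 30/(s^2+25)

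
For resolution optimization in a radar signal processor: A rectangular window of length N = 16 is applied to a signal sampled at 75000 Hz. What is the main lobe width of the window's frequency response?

For a rectangular window of length N,
the main lobe width in frequency is 2*f_s/N.
= 2*75000/16 = 9375 Hz
This determines the minimum frequency separation for resolving two sinusoids.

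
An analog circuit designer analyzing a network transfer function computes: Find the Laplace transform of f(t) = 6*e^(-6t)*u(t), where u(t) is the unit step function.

Standard Laplace transform pair:
e^(-at)*u(t) <-> 1/(s+a)
With a = 6: L{6*e^(-6t)*u(t)} = 6/(s+6), ROC: Re(s) > -6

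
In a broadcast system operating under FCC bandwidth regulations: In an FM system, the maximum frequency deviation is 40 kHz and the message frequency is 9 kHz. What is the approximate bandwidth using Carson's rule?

Carson's rule: BW = 2*(delta_f + f_m)
= 2*(40 + 9) kHz = 98 kHz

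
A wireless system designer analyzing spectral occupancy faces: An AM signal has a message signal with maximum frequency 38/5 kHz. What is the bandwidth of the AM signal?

In AM (double-sideband), the bandwidth is twice the message frequency.
BW = 2 * f_m = 2 * 38/5 kHz = 76/5 kHz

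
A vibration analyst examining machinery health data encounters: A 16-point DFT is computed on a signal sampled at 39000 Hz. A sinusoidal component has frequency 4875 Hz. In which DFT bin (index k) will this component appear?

DFT frequency resolution = f_s/N = 39000/16 = 4875/2 Hz
Bin index k = f_signal / resolution = 4875 / 4875/2 = 2
The signal frequency 4875 Hz falls in DFT bin k = 2.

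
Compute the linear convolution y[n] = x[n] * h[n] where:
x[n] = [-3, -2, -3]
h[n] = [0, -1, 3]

y[n] = sum_k x[k]*h[n-k]. Output length = len(x) + len(h) - 1 = 3 + 3 - 1 = 5.
y[0] = -3*0 = 0
y[1] = -2*0 + -3*-1 = 3
y[2] = -3*0 + -2*-1 + -3*3 = -7
y[3] = -3*-1 + -2*3 = -3
y[4] = -3*3 = -9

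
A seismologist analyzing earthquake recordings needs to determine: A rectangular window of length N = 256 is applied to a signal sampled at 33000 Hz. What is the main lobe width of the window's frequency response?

For a rectangular window of length N,
the main lobe width in frequency is 2*f_s/N.
= 2*33000/256 = 4125/16 Hz
This determines the minimum frequency separation for resolving two sinusoids.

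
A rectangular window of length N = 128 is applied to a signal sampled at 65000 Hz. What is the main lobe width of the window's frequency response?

For a rectangular window of length N,
the main lobe width in frequency is 2*f_s/N.
= 2*65000/128 = 8125/8 Hz
This determines the minimum frequency separation for resolving two sinusoids.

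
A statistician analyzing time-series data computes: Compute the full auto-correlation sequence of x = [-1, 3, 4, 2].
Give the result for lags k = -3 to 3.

r_xx[k] = sum_m x[m]*x[m+k], indexed from 0, for k = -3 to 3:
  r_xx[-3] = x[3]*x[0] = -2
  r_xx[-2] = x[2]*x[0] + x[3]*x[1] = 2
  r_xx[-1] = x[1]*x[0] + x[2]*x[1] + x[3]*x[2] = 17
  r_xx[0] = x[0]*x[0] + x[1]*x[1] + x[2]*x[2] + x[3]*x[3] = 30
  r_xx[1] = x[0]*x[1] + x[1]*x[2] + x[2]*x[3] = 17
  r_xx[2] = x[0]*x[2] + x[1]*x[3] = 2
  r_xx[3] = x[0]*x[3] = -2
r_xx = [-2, 2, 17, 30, 17, 2, -2]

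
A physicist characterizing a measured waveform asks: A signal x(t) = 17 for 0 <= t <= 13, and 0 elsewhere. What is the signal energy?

Energy = integral of |x(t)|^2 dt over the signal duration
= 17^2 * 13 = 289 * 13 = 3757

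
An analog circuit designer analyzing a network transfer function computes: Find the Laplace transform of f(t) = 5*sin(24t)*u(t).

Standard pair: sin(wt)*u(t) <-> w/(s^2+w^2)
With w = 24: L{5*sin(24t)*u(t)} = 120/(s^2+576)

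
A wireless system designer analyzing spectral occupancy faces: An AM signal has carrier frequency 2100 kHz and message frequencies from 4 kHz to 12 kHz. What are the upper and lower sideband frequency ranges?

Upper sideband (USB) = fc + [fm_low, fm_high] = 2100 + [4, 12] = [2104, 2112] kHz
Lower sideband (LSB) = fc - [fm_high, fm_low] = 2100 - [12, 4] = [2088, 2096] kHz
Total occupied spectrum: 2088 kHz to 2112 kHz (plus carrier at 2100 kHz)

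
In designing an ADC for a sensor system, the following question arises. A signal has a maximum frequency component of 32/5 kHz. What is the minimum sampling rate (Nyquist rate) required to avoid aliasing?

By the Nyquist-Shannon sampling theorem,
the minimum sampling rate (Nyquist rate) must be at least 2 * f_max.
Nyquist rate = 2 * 32/5 kHz = 64/5 kHz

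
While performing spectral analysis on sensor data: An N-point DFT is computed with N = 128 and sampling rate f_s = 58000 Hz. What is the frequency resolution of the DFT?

DFT frequency resolution = f_s / N
= 58000 / 128 = 3625/8 Hz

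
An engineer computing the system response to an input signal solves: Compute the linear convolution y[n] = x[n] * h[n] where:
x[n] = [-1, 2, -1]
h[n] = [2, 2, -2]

y[n] = sum_k x[k]*h[n-k]. Output length = len(x) + len(h) - 1 = 3 + 3 - 1 = 5.
y[0] = -1*2 = -2
y[1] = 2*2 + -1*2 = 2
y[2] = -1*2 + 2*2 + -1*-2 = 4
y[3] = -1*2 + 2*-2 = -6
y[4] = -1*-2 = 2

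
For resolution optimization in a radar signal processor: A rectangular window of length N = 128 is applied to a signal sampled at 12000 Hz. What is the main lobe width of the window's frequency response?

For a rectangular window of length N,
the main lobe width in frequency is 2*f_s/N.
= 2*12000/128 = 375/2 Hz
This determines the minimum frequency separation for resolving two sinusoids.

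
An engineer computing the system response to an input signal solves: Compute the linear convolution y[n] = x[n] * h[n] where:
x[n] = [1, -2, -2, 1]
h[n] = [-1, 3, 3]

y[n] = sum_k x[k]*h[n-k]. Output length = len(x) + len(h) - 1 = 4 + 3 - 1 = 6.
y[0] = 1*-1 = -1
y[1] = -2*-1 + 1*3 = 5
y[2] = -2*-1 + -2*3 + 1*3 = -1
y[3] = 1*-1 + -2*3 + -2*3 = -13
y[4] = 1*3 + -2*3 = -3
y[5] = 1*3 = 3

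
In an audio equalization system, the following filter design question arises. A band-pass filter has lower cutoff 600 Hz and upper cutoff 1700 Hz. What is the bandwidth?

Bandwidth = f_high - f_low
= 1700 Hz - 600 Hz = 1100 Hz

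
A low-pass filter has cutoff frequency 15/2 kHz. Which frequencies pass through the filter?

A low-pass filter passes all frequencies below the cutoff frequency 15/2 kHz and attenuates higher frequencies.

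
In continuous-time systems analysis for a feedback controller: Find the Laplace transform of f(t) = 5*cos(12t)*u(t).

Standard pair: cos(wt)*u(t) <-> s/(s^2+w^2)
With w = 12: L{5*cos(12t)*u(t)} = 5s/(s^2+144)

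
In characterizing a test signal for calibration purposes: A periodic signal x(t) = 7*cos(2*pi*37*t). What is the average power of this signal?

Average power of A*cos(wt) is A^2/2.
P = 7^2 / 2 = 49/2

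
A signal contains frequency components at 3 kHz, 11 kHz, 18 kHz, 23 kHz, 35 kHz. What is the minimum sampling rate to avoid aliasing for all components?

The highest frequency component is f_max = 35 kHz.
Nyquist rate = 2 * f_max = 2 * 35 kHz = 70 kHz.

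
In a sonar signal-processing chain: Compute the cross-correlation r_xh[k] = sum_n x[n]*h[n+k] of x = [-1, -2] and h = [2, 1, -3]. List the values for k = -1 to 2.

Both sequences indexed from 0 and zero outside their support.
Lags with overlap: k = -1 to 2.
  r_xh[-1] = x[1]*h[0] = -4
  r_xh[0] = x[0]*h[0] + x[1]*h[1] = -4
  r_xh[1] = x[0]*h[1] + x[1]*h[2] = 5
  r_xh[2] = x[0]*h[2] = 3
r_xh = [-4, -4, 5, 3] (for k = -1, ..., 2)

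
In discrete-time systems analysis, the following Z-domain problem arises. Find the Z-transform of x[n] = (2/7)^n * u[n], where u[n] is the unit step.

The Z-transform of a^n * u[n] is z/(z-a) for |z| > |a|.
Here a = 2/7, so X(z) = z/(z - (2/7)) = 7z/(7z - 2)
ROC: |z| > 2/7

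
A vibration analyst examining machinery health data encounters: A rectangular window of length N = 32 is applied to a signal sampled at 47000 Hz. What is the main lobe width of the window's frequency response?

For a rectangular window of length N,
the main lobe width in frequency is 2*f_s/N.
= 2*47000/32 = 5875/2 Hz
This determines the minimum frequency separation for resolving two sinusoids.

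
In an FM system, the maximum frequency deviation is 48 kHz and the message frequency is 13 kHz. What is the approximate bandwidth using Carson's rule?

Carson's rule: BW = 2*(delta_f + f_m)
= 2*(48 + 13) kHz = 122 kHz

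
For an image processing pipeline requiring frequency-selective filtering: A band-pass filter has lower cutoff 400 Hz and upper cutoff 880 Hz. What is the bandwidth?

Bandwidth = f_high - f_low
= 880 Hz - 400 Hz = 480 Hz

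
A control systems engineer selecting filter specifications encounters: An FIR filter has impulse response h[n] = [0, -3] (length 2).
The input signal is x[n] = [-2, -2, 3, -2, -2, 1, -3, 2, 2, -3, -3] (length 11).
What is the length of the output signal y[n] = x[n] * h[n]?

For linear convolution, the output length is:
len(y) = len(x) + len(h) - 1 = 11 + 2 - 1 = 12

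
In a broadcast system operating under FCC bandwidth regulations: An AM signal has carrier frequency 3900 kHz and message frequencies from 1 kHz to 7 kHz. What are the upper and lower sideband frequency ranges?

Upper sideband (USB) = fc + [fm_low, fm_high] = 3900 + [1, 7] = [3901, 3907] kHz
Lower sideband (LSB) = fc - [fm_high, fm_low] = 3900 - [7, 1] = [3893, 3899] kHz
Total occupied spectrum: 3893 kHz to 3907 kHz (plus carrier at 3900 kHz)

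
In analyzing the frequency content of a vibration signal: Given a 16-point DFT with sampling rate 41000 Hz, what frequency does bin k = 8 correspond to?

The frequency of DFT bin k is: f_k = k * f_s / N
f_8 = 8 * 41000 / 16 = 20500 Hz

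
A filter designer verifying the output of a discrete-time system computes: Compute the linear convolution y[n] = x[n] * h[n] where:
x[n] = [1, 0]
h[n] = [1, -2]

y[n] = sum_k x[k]*h[n-k]. Output length = len(x) + len(h) - 1 = 2 + 2 - 1 = 3.
y[0] = 1*1 = 1
y[1] = 0*1 + 1*-2 = -2
y[2] = 0*-2 = 0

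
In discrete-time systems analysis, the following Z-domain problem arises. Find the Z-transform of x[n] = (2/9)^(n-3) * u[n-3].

Time-shifting property: if X(z) = Z{x[n]}, then Z{x[n-d]} = z^(-d) * X(z)
X(z) = z/(z - 2/9) for x[n] = (2/9)^n * u[n]
Z{x[n-3]} = z^(-3) * z/(z - 2/9) = z^(-2)/(z - 2/9)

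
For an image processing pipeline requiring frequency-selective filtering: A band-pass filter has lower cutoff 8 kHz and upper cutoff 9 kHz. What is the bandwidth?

Bandwidth = f_high - f_low
= 9 kHz - 8 kHz = 1 kHz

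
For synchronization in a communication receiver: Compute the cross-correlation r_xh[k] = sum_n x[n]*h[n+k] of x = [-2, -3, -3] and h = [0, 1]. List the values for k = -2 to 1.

Both sequences indexed from 0 and zero outside their support.
Lags with overlap: k = -2 to 1.
  r_xh[-2] = x[2]*h[0] = 0
  r_xh[-1] = x[1]*h[0] + x[2]*h[1] = -3
  r_xh[0] = x[0]*h[0] + x[1]*h[1] = -3
  r_xh[1] = x[0]*h[1] = -2
r_xh = [0, -3, -3, -2] (for k = -2, ..., 1)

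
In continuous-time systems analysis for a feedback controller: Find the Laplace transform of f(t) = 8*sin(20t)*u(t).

Standard pair: sin(wt)*u(t) <-> w/(s^2+w^2)
With w = 20: L{8*sin(20t)*u(t)} = 160/(s^2+400)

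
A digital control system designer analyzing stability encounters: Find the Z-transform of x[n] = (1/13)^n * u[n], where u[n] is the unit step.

The Z-transform of a^n * u[n] is z/(z-a) for |z| > |a|.
Here a = 1/13, so X(z) = z/(z - (1/13)) = 13z/(13z - 1)
ROC: |z| > 1/13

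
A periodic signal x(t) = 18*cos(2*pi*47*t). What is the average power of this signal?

Average power of A*cos(wt) is A^2/2.
P = 18^2 / 2 = 324/2 = 162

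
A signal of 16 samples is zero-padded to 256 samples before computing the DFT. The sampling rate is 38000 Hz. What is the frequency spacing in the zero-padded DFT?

Original DFT: N = 16, resolution = f_s/N = 38000/16 = 2375 Hz
Zero-padded DFT: N = 256, resolution = f_s/N = 38000/256 = 2375/16 Hz
Zero-padding interpolates the spectrum (finer frequency grid)
but does NOT improve the true spectral resolution (ability to resolve close frequencies).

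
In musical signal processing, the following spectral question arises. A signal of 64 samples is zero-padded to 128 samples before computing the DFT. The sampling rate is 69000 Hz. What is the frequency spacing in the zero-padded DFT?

Original DFT: N = 64, resolution = f_s/N = 69000/64 = 8625/8 Hz
Zero-padded DFT: N = 128, resolution = f_s/N = 69000/128 = 8625/16 Hz
Zero-padding interpolates the spectrum (finer frequency grid)
but does NOT improve the true spectral resolution (ability to resolve close frequencies).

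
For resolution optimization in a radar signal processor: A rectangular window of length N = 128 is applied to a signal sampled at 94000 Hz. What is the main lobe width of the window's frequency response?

For a rectangular window of length N,
the main lobe width in frequency is 2*f_s/N.
= 2*94000/128 = 5875/4 Hz
This determines the minimum frequency separation for resolving two sinusoids.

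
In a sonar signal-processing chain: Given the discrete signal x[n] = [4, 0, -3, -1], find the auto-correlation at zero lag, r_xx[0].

The auto-correlation at zero lag r_xx[0] equals the signal energy.
r_xx[0] = sum of x[n]^2 = 4^2 + 0^2 + (-3)^2 + (-1)^2
= 16 + 0 + 9 + 1 = 26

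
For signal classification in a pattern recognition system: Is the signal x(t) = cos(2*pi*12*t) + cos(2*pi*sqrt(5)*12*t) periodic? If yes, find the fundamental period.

f1 = 12 Hz, f2 = 12*sqrt(5) Hz
Ratio f2/f1 = sqrt(5), which is irrational.
Since the frequency ratio is irrational, no common period exists.
The signal is not periodic.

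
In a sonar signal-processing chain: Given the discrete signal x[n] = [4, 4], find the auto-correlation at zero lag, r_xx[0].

The auto-correlation at zero lag r_xx[0] equals the signal energy.
r_xx[0] = sum of x[n]^2 = 4^2 + 4^2
= 16 + 16 = 32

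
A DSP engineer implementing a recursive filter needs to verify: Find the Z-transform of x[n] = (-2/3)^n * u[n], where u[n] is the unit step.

The Z-transform of a^n * u[n] is z/(z-a) for |z| > |a|.
Here a = -2/3, so X(z) = z/(z - (-2/3)) = 3z/(3z + 2)
ROC: |z| > 2/3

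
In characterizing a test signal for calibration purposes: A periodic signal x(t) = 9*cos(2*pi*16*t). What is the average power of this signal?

Average power of A*cos(wt) is A^2/2.
P = 9^2 / 2 = 81/2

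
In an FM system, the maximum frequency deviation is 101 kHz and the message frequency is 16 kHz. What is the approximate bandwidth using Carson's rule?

Carson's rule: BW = 2*(delta_f + f_m)
= 2*(101 + 16) kHz = 234 kHz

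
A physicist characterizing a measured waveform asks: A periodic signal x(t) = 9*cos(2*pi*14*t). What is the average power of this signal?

Average power of A*cos(wt) is A^2/2.
P = 9^2 / 2 = 81/2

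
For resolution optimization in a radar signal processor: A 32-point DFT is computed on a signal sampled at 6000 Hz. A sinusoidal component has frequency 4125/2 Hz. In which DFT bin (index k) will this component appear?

DFT frequency resolution = f_s/N = 6000/32 = 375/2 Hz
Bin index k = f_signal / resolution = 4125/2 / 375/2 = 11
The signal frequency 4125/2 Hz falls in DFT bin k = 11.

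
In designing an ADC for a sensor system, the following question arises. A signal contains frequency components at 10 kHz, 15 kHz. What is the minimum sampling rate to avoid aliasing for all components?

The highest frequency component is f_max = 15 kHz.
Nyquist rate = 2 * f_max = 2 * 15 kHz = 30 kHz.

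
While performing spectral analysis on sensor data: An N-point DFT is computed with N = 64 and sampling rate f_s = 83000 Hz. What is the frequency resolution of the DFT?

DFT frequency resolution = f_s / N
= 83000 / 64 = 10375/8 Hz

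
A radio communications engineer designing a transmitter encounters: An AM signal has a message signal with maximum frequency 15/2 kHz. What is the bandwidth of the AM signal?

In AM (double-sideband), the bandwidth is twice the message frequency.
BW = 2 * f_m = 2 * 15/2 kHz = 15 kHz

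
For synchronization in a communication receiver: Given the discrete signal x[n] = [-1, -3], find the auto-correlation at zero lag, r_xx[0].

The auto-correlation at zero lag r_xx[0] equals the signal energy.
r_xx[0] = sum of x[n]^2 = (-1)^2 + (-3)^2
= 1 + 9 = 10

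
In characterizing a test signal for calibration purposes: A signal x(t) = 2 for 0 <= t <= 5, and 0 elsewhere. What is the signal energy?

Energy = integral of |x(t)|^2 dt over the signal duration
= 2^2 * 5 = 4 * 5 = 20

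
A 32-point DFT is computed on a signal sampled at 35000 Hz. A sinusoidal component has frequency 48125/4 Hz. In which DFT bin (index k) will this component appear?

DFT frequency resolution = f_s/N = 35000/32 = 4375/4 Hz
Bin index k = f_signal / resolution = 48125/4 / 4375/4 = 11
The signal frequency 48125/4 Hz falls in DFT bin k = 11.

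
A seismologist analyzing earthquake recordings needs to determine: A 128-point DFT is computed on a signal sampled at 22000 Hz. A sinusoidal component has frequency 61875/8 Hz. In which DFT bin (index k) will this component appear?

DFT frequency resolution = f_s/N = 22000/128 = 1375/8 Hz
Bin index k = f_signal / resolution = 61875/8 / 1375/8 = 45
The signal frequency 61875/8 Hz falls in DFT bin k = 45.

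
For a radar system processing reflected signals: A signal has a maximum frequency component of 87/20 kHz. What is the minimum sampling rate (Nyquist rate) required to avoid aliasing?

By the Nyquist-Shannon sampling theorem,
the minimum sampling rate (Nyquist rate) must be at least 2 * f_max.
Nyquist rate = 2 * 87/20 kHz = 87/10 kHz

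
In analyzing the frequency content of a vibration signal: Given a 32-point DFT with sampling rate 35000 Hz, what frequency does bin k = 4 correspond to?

The frequency of DFT bin k is: f_k = k * f_s / N
f_4 = 4 * 35000 / 32 = 4375 Hz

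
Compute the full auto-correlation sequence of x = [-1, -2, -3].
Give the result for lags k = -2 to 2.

r_xx[k] = sum_m x[m]*x[m+k], indexed from 0, for k = -2 to 2:
  r_xx[-2] = x[2]*x[0] = 3
  r_xx[-1] = x[1]*x[0] + x[2]*x[1] = 8
  r_xx[0] = x[0]*x[0] + x[1]*x[1] + x[2]*x[2] = 14
  r_xx[1] = x[0]*x[1] + x[1]*x[2] = 8
  r_xx[2] = x[0]*x[2] = 3
r_xx = [3, 8, 14, 8, 3]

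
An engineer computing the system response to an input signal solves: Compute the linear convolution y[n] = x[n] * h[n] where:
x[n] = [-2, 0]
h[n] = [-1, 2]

y[n] = sum_k x[k]*h[n-k]. Output length = len(x) + len(h) - 1 = 2 + 2 - 1 = 3.
y[0] = -2*-1 = 2
y[1] = 0*-1 + -2*2 = -4
y[2] = 0*2 = 0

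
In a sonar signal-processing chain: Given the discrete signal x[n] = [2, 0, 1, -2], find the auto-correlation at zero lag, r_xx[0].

The auto-correlation at zero lag r_xx[0] equals the signal energy.
r_xx[0] = sum of x[n]^2 = 2^2 + 0^2 + 1^2 + (-2)^2
= 4 + 0 + 1 + 4 = 9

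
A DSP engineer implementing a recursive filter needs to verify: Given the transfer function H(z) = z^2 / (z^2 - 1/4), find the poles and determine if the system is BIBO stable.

Poles are roots of the denominator: z^2 - 1/4 = 0.
Quadratic formula: z = [-(0) +/- sqrt((0)^2 - 4*(-1/4))] / 2
Discriminant = 0 + 1 = 1; sqrt = 1.
z = (0 +/- 1) / 2 => z = 1/2 or z = -1/2.
|p1| = 1/2, |p2| = 1/2.
For BIBO stability, all poles must lie inside the unit circle (|p| < 1).
System is STABLE since both |p| < 1.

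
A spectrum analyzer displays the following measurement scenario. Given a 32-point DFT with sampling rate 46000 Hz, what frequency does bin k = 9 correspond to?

The frequency of DFT bin k is: f_k = k * f_s / N
f_9 = 9 * 46000 / 32 = 25875/2 Hz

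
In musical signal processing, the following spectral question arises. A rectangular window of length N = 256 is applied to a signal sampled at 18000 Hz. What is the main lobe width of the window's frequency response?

For a rectangular window of length N,
the main lobe width in frequency is 2*f_s/N.
= 2*18000/256 = 1125/8 Hz
This determines the minimum frequency separation for resolving two sinusoids.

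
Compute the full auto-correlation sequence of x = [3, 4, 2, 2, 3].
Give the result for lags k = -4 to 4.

r_xx[k] = sum_m x[m]*x[m+k], indexed from 0, for k = -4 to 4:
  r_xx[-4] = x[4]*x[0] = 9
  r_xx[-3] = x[3]*x[0] + x[4]*x[1] = 18
  r_xx[-2] = x[2]*x[0] + x[3]*x[1] + x[4]*x[2] = 20
  r_xx[-1] = x[1]*x[0] + x[2]*x[1] + x[3]*x[2] + x[4]*x[3] = 30
  r_xx[0] = x[0]*x[0] + x[1]*x[1] + x[2]*x[2] + x[3]*x[3] + x[4]*x[4] = 42
  r_xx[1] = x[0]*x[1] + x[1]*x[2] + x[2]*x[3] + x[3]*x[4] = 30
  r_xx[2] = x[0]*x[2] + x[1]*x[3] + x[2]*x[4] = 20
  r_xx[3] = x[0]*x[3] + x[1]*x[4] = 18
  r_xx[4] = x[0]*x[4] = 9
r_xx = [9, 18, 20, 30, 42, 30, 20, 18, 9]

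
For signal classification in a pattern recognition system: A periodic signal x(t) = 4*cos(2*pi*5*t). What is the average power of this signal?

Average power of A*cos(wt) is A^2/2.
P = 4^2 / 2 = 16/2 = 8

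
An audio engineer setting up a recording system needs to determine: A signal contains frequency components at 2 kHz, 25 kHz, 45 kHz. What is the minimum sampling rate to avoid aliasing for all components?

The highest frequency component is f_max = 45 kHz.
Nyquist rate = 2 * f_max = 2 * 45 kHz = 90 kHz.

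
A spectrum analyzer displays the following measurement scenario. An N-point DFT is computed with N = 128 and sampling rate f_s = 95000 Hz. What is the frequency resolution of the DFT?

DFT frequency resolution = f_s / N
= 95000 / 128 = 11875/16 Hz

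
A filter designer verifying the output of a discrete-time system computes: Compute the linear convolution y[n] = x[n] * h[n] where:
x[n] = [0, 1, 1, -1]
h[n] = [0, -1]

y[n] = sum_k x[k]*h[n-k]. Output length = len(x) + len(h) - 1 = 4 + 2 - 1 = 5.
y[0] = 0*0 = 0
y[1] = 1*0 + 0*-1 = 0
y[2] = 1*0 + 1*-1 = -1
y[3] = -1*0 + 1*-1 = -1
y[4] = -1*-1 = 1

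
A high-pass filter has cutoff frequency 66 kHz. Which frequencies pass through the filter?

A high-pass filter passes all frequencies above the cutoff frequency 66 kHz and attenuates lower frequencies.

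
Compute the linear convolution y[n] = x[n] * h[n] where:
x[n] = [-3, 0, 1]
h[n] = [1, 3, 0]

y[n] = sum_k x[k]*h[n-k]. Output length = len(x) + len(h) - 1 = 3 + 3 - 1 = 5.
y[0] = -3*1 = -3
y[1] = 0*1 + -3*3 = -9
y[2] = 1*1 + 0*3 + -3*0 = 1
y[3] = 1*3 + 0*0 = 3
y[4] = 1*0 = 0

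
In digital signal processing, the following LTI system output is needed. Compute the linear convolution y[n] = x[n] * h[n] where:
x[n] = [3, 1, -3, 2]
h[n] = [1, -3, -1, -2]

y[n] = sum_k x[k]*h[n-k]. Output length = len(x) + len(h) - 1 = 4 + 4 - 1 = 7.
y[0] = 3*1 = 3
y[1] = 1*1 + 3*-3 = -8
y[2] = -3*1 + 1*-3 + 3*-1 = -9
y[3] = 2*1 + -3*-3 + 1*-1 + 3*-2 = 4
y[4] = 2*-3 + -3*-1 + 1*-2 = -5
y[5] = 2*-1 + -3*-2 = 4
y[6] = 2*-2 = -4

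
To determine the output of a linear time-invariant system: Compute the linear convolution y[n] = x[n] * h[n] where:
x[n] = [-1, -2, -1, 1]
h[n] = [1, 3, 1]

y[n] = sum_k x[k]*h[n-k]. Output length = len(x) + len(h) - 1 = 4 + 3 - 1 = 6.
y[0] = -1*1 = -1
y[1] = -2*1 + -1*3 = -5
y[2] = -1*1 + -2*3 + -1*1 = -8
y[3] = 1*1 + -1*3 + -2*1 = -4
y[4] = 1*3 + -1*1 = 2
y[5] = 1*1 = 1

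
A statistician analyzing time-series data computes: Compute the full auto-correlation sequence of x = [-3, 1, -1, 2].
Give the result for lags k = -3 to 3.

r_xx[k] = sum_m x[m]*x[m+k], indexed from 0, for k = -3 to 3:
  r_xx[-3] = x[3]*x[0] = -6
  r_xx[-2] = x[2]*x[0] + x[3]*x[1] = 5
  r_xx[-1] = x[1]*x[0] + x[2]*x[1] + x[3]*x[2] = -6
  r_xx[0] = x[0]*x[0] + x[1]*x[1] + x[2]*x[2] + x[3]*x[3] = 15
  r_xx[1] = x[0]*x[1] + x[1]*x[2] + x[2]*x[3] = -6
  r_xx[2] = x[0]*x[2] + x[1]*x[3] = 5
  r_xx[3] = x[0]*x[3] = -6
r_xx = [-6, 5, -6, 15, -6, 5, -6]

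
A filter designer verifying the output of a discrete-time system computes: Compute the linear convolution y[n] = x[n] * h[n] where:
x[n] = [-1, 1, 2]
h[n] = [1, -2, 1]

y[n] = sum_k x[k]*h[n-k]. Output length = len(x) + len(h) - 1 = 3 + 3 - 1 = 5.
y[0] = -1*1 = -1
y[1] = 1*1 + -1*-2 = 3
y[2] = 2*1 + 1*-2 + -1*1 = -1
y[3] = 2*-2 + 1*1 = -3
y[4] = 2*1 = 2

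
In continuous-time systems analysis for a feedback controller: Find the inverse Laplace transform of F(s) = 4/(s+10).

Standard pair: k/(s+a) <-> k*e^(-at)*u(t)
With k=4, a=10: f(t) = 4*e^(-10t)*u(t)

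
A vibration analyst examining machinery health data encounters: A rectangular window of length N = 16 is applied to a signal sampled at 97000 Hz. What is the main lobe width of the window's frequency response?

For a rectangular window of length N,
the main lobe width in frequency is 2*f_s/N.
= 2*97000/16 = 12125 Hz
This determines the minimum frequency separation for resolving two sinusoids.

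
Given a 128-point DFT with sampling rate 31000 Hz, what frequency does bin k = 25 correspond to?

The frequency of DFT bin k is: f_k = k * f_s / N
f_25 = 25 * 31000 / 128 = 96875/16 Hz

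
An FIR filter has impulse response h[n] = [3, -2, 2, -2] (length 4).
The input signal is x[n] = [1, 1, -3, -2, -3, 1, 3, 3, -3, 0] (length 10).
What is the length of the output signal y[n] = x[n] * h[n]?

For linear convolution, the output length is:
len(y) = len(x) + len(h) - 1 = 10 + 4 - 1 = 13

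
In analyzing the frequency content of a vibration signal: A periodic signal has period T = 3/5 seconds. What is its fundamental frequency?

The fundamental frequency is the reciprocal of the period.
f = 1/T = 1/(3/5) = 5/3 Hz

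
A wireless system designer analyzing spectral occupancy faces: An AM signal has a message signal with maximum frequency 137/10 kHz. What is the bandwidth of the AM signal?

In AM (double-sideband), the bandwidth is twice the message frequency.
BW = 2 * f_m = 2 * 137/10 kHz = 137/5 kHz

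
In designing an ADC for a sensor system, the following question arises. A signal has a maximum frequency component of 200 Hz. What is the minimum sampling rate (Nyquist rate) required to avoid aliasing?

By the Nyquist-Shannon sampling theorem,
the minimum sampling rate (Nyquist rate) must be at least 2 * f_max.
Nyquist rate = 2 * 200 Hz = 400 Hz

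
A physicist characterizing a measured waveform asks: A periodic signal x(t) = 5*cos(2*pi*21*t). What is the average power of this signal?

Average power of A*cos(wt) is A^2/2.
P = 5^2 / 2 = 25/2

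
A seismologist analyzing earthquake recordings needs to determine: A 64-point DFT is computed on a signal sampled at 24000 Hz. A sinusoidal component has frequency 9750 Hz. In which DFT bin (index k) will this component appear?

DFT frequency resolution = f_s/N = 24000/64 = 375 Hz
Bin index k = f_signal / resolution = 9750 / 375 = 26
The signal frequency 9750 Hz falls in DFT bin k = 26.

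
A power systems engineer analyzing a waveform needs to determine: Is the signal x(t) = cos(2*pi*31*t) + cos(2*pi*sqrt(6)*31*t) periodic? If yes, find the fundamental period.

f1 = 31 Hz, f2 = 31*sqrt(6) Hz
Ratio f2/f1 = sqrt(6), which is irrational.
Since the frequency ratio is irrational, no common period exists.
The signal is not periodic.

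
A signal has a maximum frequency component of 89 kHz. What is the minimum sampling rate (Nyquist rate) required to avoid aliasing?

By the Nyquist-Shannon sampling theorem,
the minimum sampling rate (Nyquist rate) must be at least 2 * f_max.
Nyquist rate = 2 * 89 kHz = 178 kHz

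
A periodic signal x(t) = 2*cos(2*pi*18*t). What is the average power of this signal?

Average power of A*cos(wt) is A^2/2.
P = 2^2 / 2 = 4/2 = 2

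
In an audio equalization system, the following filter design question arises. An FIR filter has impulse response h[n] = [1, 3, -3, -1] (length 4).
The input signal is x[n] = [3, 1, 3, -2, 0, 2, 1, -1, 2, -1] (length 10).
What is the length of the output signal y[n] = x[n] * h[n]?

For linear convolution, the output length is:
len(y) = len(x) + len(h) - 1 = 10 + 4 - 1 = 13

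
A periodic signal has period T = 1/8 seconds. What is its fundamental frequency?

The fundamental frequency is the reciprocal of the period.
f = 1/T = 1/(1/8) = 8 Hz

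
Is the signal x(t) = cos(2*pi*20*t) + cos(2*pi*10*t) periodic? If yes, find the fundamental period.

f1 = 20 Hz, f2 = 10 Hz
Period T1 = 1/20, T2 = 1/10
Ratio T1/T2 = 10/20, which is rational.
The signal is periodic with fundamental period T = 1/GCD(20,10) = 1/10 s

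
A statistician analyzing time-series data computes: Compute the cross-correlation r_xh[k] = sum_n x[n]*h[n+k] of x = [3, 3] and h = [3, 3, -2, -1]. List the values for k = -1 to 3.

Both sequences indexed from 0 and zero outside their support.
Lags with overlap: k = -1 to 3.
  r_xh[-1] = x[1]*h[0] = 9
  r_xh[0] = x[0]*h[0] + x[1]*h[1] = 18
  r_xh[1] = x[0]*h[1] + x[1]*h[2] = 3
  r_xh[2] = x[0]*h[2] + x[1]*h[3] = -9
  r_xh[3] = x[0]*h[3] = -3
r_xh = [9, 18, 3, -9, -3] (for k = -1, ..., 3)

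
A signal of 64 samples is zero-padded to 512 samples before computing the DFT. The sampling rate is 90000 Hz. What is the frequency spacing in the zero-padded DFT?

Original DFT: N = 64, resolution = f_s/N = 90000/64 = 5625/4 Hz
Zero-padded DFT: N = 512, resolution = f_s/N = 90000/512 = 5625/32 Hz
Zero-padding interpolates the spectrum (finer frequency grid)
but does NOT improve the true spectral resolution (ability to resolve close frequencies).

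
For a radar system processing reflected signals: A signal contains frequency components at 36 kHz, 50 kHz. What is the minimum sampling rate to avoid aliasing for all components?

The highest frequency component is f_max = 50 kHz.
Nyquist rate = 2 * f_max = 2 * 50 kHz = 100 kHz.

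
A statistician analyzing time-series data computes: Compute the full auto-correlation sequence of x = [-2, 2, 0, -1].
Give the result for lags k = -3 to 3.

r_xx[k] = sum_m x[m]*x[m+k], indexed from 0, for k = -3 to 3:
  r_xx[-3] = x[3]*x[0] = 2
  r_xx[-2] = x[2]*x[0] + x[3]*x[1] = -2
  r_xx[-1] = x[1]*x[0] + x[2]*x[1] + x[3]*x[2] = -4
  r_xx[0] = x[0]*x[0] + x[1]*x[1] + x[2]*x[2] + x[3]*x[3] = 9
  r_xx[1] = x[0]*x[1] + x[1]*x[2] + x[2]*x[3] = -4
  r_xx[2] = x[0]*x[2] + x[1]*x[3] = -2
  r_xx[3] = x[0]*x[3] = 2
r_xx = [2, -2, -4, 9, -4, -2, 2]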